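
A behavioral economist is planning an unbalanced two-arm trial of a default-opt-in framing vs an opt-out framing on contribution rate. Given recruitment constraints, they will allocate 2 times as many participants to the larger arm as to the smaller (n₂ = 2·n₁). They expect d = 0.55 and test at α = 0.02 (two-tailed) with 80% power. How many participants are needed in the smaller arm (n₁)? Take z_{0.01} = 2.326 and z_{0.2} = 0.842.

n₁ = 50

With allocation ratio k = n₂/n₁ = 2, Var(x̄₁−x̄₂) = σ²(1/n₁ + 1/(k·n₁)) = σ²·(k+1)/(k·n₁).
So n₁ = (1 + 1/k)·((z_{α/2} + z_β)/d)² = 1.500 × (3.168/0.55)².
n₁ = 1.500 × 33.18 = 49.8.
Round up: n₁ = 50, giving n₂ = 2 × 50 = 100.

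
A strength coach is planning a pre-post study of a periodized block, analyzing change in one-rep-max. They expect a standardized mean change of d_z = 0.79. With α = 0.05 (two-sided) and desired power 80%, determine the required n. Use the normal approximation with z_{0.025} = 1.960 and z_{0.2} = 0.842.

n = 13 pairs

For a paired (one-sample on differences) test: n = ((z_{α/2} + z_β) / d)².
z_{α/2} + z_β = 1.960 + 0.842 = 2.802.
n = (2.802 / 0.79)² = 3.547² = 12.58.
Round up.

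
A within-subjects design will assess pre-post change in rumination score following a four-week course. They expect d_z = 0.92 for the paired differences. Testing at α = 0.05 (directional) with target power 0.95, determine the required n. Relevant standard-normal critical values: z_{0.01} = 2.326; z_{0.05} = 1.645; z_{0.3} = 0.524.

n = 13 pairs

For a paired (one-sample on differences) test: n = ((z_{α} + z_β) / d)².
z_{α} + z_β = 1.645 + 1.645 = 3.290.
n = (3.290 / 0.92)² = 3.576² = 12.79.
Round up.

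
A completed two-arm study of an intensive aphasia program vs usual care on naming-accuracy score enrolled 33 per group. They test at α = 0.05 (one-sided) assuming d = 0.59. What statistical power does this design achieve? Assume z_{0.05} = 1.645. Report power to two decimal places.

power ≈ 0.77

For two equal groups, power = Φ(d·√(n/2) − z_{α}).
d·√(n/2) = 0.59 × √(33/2) = 0.59 × 4.062 = 2.397.
z_β = 2.397 − 1.645 = 0.752.
Power = Φ(0.752) = 0.774.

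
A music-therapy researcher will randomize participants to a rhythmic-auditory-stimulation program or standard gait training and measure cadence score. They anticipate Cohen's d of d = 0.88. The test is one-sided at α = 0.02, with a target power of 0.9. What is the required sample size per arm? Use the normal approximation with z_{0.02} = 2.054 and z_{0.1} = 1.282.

For two independent groups with equal n: n = 2·((z_{α} + z_β) / d)².
z_{α} + z_β = 2.054 + 1.282 = 3.336.
n = 2 × (3.336 / 0.88)² = 2 × 3.791² = 2 × 14.37 = 28.7.
Round up to the next whole participant.

n = 29 per group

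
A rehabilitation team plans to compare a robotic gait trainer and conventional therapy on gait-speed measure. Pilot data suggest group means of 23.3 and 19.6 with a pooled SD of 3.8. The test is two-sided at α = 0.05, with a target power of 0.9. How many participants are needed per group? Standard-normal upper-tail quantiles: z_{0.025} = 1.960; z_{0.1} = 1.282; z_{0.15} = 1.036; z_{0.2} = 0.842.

Cohen's d = |M₁ − M₂| / SD_pooled = |23.3 − 19.6| / 3.8 = 3.7 / 3.8 = 0.974.
For two independent groups with equal n: n = 2·((z_{α/2} + z_β) / d)².
z_{α/2} + z_β = 1.960 + 1.282 = 3.242.
n = 2 × (3.242 / 0.974)² = 2 × 3.329² = 2 × 11.08 = 22.2.
Round up to the next whole participant.

n = 23 per group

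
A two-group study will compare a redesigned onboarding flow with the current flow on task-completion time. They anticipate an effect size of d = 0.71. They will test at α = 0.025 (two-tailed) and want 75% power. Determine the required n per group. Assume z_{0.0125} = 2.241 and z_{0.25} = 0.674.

For two independent groups with equal n: n = 2·((z_{α/2} + z_β) / d)².
z_{α/2} + z_β = 2.241 + 0.674 = 2.915.
n = 2 × (2.915 / 0.71)² = 2 × 4.106² = 2 × 16.86 = 33.7.
Round up to the next whole participant.

n = 34 per group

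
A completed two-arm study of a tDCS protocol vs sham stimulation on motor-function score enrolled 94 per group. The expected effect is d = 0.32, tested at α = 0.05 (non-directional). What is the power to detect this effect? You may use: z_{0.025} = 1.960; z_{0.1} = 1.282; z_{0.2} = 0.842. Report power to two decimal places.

For two equal groups, power = Φ(d·√(n/2) − z_{α/2}).
d·√(n/2) = 0.32 × √(94/2) = 0.32 × 6.856 = 2.194.
z_β = 2.194 − 1.960 = 0.234.
Power = Φ(0.234) = 0.592.

power ≈ 0.59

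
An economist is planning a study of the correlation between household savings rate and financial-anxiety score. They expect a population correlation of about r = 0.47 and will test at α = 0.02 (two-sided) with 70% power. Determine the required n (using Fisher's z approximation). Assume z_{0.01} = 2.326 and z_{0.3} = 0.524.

Fisher's z: C = ½·ln((1+r)/(1−r)) = ½·ln(2.7736) = 0.5101.
n = ((z_{α/2} + z_β)/C)² + 3.
(2.326 + 0.524) / 0.5101 = 2.850 / 0.5101 = 5.587.
n = 5.587² + 3 = 31.22 + 3 = 34.2.
Round up.

n = 35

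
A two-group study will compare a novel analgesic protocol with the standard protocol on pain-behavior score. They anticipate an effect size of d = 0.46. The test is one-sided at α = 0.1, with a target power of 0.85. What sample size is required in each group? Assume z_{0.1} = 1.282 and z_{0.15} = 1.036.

For two independent groups with equal n: n = 2·((z_{α} + z_β) / d)².
z_{α} + z_β = 1.282 + 1.036 = 2.318.
n = 2 × (2.318 / 0.46)² = 2 × 5.039² = 2 × 25.39 = 50.8.
Round up to the next whole participant.

n = 51 per group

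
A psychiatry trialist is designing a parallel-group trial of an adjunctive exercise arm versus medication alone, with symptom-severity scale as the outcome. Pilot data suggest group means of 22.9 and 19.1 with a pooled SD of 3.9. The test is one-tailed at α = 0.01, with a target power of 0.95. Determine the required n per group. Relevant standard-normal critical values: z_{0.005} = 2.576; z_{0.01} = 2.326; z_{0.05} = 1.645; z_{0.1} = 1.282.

Cohen's d = |M₁ − M₂| / SD_pooled = |22.9 − 19.1| / 3.9 = 3.8 / 3.9 = 0.974.
For two independent groups with equal n: n = 2·((z_{α} + z_β) / d)².
z_{α} + z_β = 2.326 + 1.645 = 3.971.
n = 2 × (3.971 / 0.974)² = 2 × 4.077² = 2 × 16.62 = 33.2.
Round up to the next whole participant.

n = 34 per group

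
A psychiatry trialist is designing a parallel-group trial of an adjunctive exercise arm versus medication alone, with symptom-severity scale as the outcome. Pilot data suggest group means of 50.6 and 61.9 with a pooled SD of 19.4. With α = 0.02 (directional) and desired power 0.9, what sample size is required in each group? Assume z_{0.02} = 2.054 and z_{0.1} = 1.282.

n = 66 per group

Cohen's d = |M₁ − M₂| / SD_pooled = |50.6 − 61.9| / 19.4 = 11.3 / 19.4 = 0.582.
For two independent groups with equal n: n = 2·((z_{α} + z_β) / d)².
z_{α} + z_β = 2.054 + 1.282 = 3.336.
n = 2 × (3.336 / 0.582)² = 2 × 5.732² = 2 × 32.86 = 65.7.
Round up to the next whole participant.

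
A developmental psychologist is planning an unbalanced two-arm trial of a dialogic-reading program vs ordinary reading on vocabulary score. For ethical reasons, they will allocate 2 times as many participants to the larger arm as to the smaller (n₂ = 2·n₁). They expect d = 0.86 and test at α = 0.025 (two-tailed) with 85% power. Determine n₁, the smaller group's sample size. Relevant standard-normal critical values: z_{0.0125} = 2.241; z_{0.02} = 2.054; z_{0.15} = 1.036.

n₁ = 22

With allocation ratio k = n₂/n₁ = 2, Var(x̄₁−x̄₂) = σ²(1/n₁ + 1/(k·n₁)) = σ²·(k+1)/(k·n₁).
So n₁ = (1 + 1/k)·((z_{α/2} + z_β)/d)² = 1.500 × (3.277/0.86)².
n₁ = 1.500 × 14.52 = 21.8.
Round up: n₁ = 22, giving n₂ = 2 × 22 = 44.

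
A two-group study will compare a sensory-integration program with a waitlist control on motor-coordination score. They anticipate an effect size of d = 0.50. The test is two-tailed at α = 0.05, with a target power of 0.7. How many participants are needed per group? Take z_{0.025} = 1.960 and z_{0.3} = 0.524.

For two independent groups with equal n: n = 2·((z_{α/2} + z_β) / d)².
z_{α/2} + z_β = 1.960 + 0.524 = 2.484.
n = 2 × (2.484 / 0.50)² = 2 × 4.968² = 2 × 24.68 = 49.4.
Round up to the next whole participant.

n = 50 per group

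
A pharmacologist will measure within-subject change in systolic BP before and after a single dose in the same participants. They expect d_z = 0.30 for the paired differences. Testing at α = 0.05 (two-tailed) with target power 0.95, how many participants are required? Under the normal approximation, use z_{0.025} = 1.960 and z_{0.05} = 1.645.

n = 145 pairs

For a paired (one-sample on differences) test: n = ((z_{α/2} + z_β) / d)².
z_{α/2} + z_β = 1.960 + 1.645 = 3.605.
n = (3.605 / 0.30)² = 12.017² = 144.40.
Round up.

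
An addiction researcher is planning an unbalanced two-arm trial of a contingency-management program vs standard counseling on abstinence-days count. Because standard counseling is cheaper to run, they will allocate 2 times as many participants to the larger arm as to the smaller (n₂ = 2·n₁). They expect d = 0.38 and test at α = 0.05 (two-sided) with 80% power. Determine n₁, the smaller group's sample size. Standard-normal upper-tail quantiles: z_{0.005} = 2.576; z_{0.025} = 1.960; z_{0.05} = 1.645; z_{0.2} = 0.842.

With allocation ratio k = n₂/n₁ = 2, Var(x̄₁−x̄₂) = σ²(1/n₁ + 1/(k·n₁)) = σ²·(k+1)/(k·n₁).
So n₁ = (1 + 1/k)·((z_{α/2} + z_β)/d)² = 1.500 × (2.802/0.38)².
n₁ = 1.500 × 54.37 = 81.6.
Round up: n₁ = 82, giving n₂ = 2 × 82 = 164.

n₁ = 82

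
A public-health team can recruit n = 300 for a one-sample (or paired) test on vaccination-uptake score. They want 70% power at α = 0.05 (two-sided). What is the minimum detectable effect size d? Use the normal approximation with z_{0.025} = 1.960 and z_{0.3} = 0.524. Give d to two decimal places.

d_min ≈ 0.14

For a single sample (or paired design) of n = 300: d_min = (z_{α/2} + z_β)/√n.
z-sum = 1.960 + 0.524 = 2.484.
d_min = 2.484 / √300 = 2.484 / 17.321 = 0.143.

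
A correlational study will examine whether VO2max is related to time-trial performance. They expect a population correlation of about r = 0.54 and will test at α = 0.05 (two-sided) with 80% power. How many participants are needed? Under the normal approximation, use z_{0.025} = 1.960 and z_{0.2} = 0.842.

Fisher's z: C = ½·ln((1+r)/(1−r)) = ½·ln(3.3478) = 0.6042.
n = ((z_{α/2} + z_β)/C)² + 3.
(1.960 + 0.842) / 0.6042 = 2.802 / 0.6042 = 4.638.
n = 4.638² + 3 = 21.51 + 3 = 24.5.
Round up.

n = 25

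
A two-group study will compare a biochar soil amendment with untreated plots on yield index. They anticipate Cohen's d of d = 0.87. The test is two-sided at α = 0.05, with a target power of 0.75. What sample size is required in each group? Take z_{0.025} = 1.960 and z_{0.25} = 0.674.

n = 19 per group

For two independent groups with equal n: n = 2·((z_{α/2} + z_β) / d)².
z_{α/2} + z_β = 1.960 + 0.674 = 2.634.
n = 2 × (2.634 / 0.87)² = 2 × 3.028² = 2 × 9.17 = 18.3.
Round up to the next whole participant.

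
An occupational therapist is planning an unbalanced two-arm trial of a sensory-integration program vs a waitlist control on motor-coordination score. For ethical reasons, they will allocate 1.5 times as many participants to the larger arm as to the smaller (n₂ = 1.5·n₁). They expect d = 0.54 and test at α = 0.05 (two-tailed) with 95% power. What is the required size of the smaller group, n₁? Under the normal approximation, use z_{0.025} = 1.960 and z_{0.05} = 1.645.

With allocation ratio k = n₂/n₁ = 1.5, Var(x̄₁−x̄₂) = σ²(1/n₁ + 1/(k·n₁)) = σ²·(k+1)/(k·n₁).
So n₁ = (1 + 1/k)·((z_{α/2} + z_β)/d)² = 1.667 × (3.605/0.54)².
n₁ = 1.667 × 44.57 = 74.3.
Round up: n₁ = 75, giving n₂ = ⌈1.5 × 75⌉ = ⌈112.5⌉ = 113.

n₁ = 75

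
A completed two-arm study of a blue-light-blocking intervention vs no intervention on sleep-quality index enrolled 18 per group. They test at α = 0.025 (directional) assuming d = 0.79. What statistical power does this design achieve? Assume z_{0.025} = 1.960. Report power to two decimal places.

For two equal groups, power = Φ(d·√(n/2) − z_{α}).
d·√(n/2) = 0.79 × √(18/2) = 0.79 × 3.000 = 2.370.
z_β = 2.370 − 1.960 = 0.410.
Power = Φ(0.410) = 0.659.

power ≈ 0.66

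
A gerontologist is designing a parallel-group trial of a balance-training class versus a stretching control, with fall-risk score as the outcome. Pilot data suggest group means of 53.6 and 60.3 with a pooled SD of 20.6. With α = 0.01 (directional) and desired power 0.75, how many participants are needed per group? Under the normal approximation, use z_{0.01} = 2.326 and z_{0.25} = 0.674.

n = 171 per group

Cohen's d = |M₁ − M₂| / SD_pooled = |53.6 − 60.3| / 20.6 = 6.7 / 20.6 = 0.325.
For two independent groups with equal n: n = 2·((z_{α} + z_β) / d)².
z_{α} + z_β = 2.326 + 0.674 = 3.000.
n = 2 × (3.000 / 0.325)² = 2 × 9.231² = 2 × 85.21 = 170.4.
Round up to the next whole participant.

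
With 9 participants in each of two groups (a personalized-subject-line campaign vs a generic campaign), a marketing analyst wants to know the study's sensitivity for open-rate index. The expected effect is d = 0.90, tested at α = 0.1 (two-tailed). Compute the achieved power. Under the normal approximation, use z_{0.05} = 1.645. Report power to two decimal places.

For two equal groups, power = Φ(d·√(n/2) − z_{α/2}).
d·√(n/2) = 0.90 × √(9/2) = 0.90 × 2.121 = 1.909.
z_β = 1.909 − 1.645 = 0.264.
Power = Φ(0.264) = 0.604.

power ≈ 0.60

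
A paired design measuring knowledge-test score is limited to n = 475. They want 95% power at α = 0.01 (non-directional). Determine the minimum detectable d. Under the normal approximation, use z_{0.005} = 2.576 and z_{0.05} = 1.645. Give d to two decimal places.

d_min ≈ 0.19

For a single sample (or paired design) of n = 475: d_min = (z_{α/2} + z_β)/√n.
z-sum = 2.576 + 1.645 = 4.221.
d_min = 4.221 / √475 = 4.221 / 21.794 = 0.194.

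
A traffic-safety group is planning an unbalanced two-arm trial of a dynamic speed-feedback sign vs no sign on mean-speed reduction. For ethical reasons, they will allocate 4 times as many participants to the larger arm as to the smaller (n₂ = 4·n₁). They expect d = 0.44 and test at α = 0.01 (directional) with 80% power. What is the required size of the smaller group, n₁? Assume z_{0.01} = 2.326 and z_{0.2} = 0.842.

n₁ = 65

With allocation ratio k = n₂/n₁ = 4, Var(x̄₁−x̄₂) = σ²(1/n₁ + 1/(k·n₁)) = σ²·(k+1)/(k·n₁).
So n₁ = (1 + 1/k)·((z_{α} + z_β)/d)² = 1.250 × (3.168/0.44)².
n₁ = 1.250 × 51.84 = 64.8.
Round up: n₁ = 65, giving n₂ = 4 × 65 = 260.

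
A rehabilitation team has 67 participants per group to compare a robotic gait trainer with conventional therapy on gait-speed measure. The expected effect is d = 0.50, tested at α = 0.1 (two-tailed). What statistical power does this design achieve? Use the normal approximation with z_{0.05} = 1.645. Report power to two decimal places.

power ≈ 0.89

For two equal groups, power = Φ(d·√(n/2) − z_{α/2}).
d·√(n/2) = 0.50 × √(67/2) = 0.50 × 5.788 = 2.894.
z_β = 2.894 − 1.645 = 1.249.
Power = Φ(1.249) = 0.894.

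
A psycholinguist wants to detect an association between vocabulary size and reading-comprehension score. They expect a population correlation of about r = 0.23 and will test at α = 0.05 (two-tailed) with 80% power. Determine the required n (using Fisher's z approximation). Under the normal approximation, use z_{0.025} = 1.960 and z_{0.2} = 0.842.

Fisher's z: C = ½·ln((1+r)/(1−r)) = ½·ln(1.5974) = 0.2342.
n = ((z_{α/2} + z_β)/C)² + 3.
(1.960 + 0.842) / 0.2342 = 2.802 / 0.2342 = 11.964.
n = 11.964² + 3 = 143.14 + 3 = 146.1.
Round up.

n = 147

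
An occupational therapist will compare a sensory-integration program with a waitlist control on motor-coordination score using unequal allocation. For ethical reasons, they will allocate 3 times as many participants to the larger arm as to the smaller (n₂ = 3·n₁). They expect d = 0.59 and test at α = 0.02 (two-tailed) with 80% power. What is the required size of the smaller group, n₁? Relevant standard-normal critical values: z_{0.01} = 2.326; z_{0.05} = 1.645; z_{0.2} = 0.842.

n₁ = 39

With allocation ratio k = n₂/n₁ = 3, Var(x̄₁−x̄₂) = σ²(1/n₁ + 1/(k·n₁)) = σ²·(k+1)/(k·n₁).
So n₁ = (1 + 1/k)·((z_{α/2} + z_β)/d)² = 1.333 × (3.168/0.59)².
n₁ = 1.333 × 28.83 = 38.4.
Round up: n₁ = 39, giving n₂ = 3 × 39 = 117.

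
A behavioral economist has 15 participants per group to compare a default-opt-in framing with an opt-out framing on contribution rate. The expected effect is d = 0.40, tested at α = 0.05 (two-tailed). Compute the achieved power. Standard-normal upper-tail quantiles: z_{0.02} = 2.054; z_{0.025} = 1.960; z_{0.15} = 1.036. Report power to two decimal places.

For two equal groups, power = Φ(d·√(n/2) − z_{α/2}).
d·√(n/2) = 0.40 × √(15/2) = 0.40 × 2.739 = 1.095.
z_β = 1.095 − 1.960 = -0.865.
Power = Φ(-0.865) = 0.194.

power ≈ 0.19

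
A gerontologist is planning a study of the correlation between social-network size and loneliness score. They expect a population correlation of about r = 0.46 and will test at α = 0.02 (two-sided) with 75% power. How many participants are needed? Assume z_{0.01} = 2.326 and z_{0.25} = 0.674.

n = 40

Fisher's z: C = ½·ln((1+r)/(1−r)) = ½·ln(2.7037) = 0.4973.
n = ((z_{α/2} + z_β)/C)² + 3.
(2.326 + 0.674) / 0.4973 = 3.000 / 0.4973 = 6.033.
n = 6.033² + 3 = 36.39 + 3 = 39.4.
Round up.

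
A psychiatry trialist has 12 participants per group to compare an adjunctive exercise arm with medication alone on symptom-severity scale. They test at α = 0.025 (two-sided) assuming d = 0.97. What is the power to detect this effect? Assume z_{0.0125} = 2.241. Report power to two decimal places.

For two equal groups, power = Φ(d·√(n/2) − z_{α/2}).
d·√(n/2) = 0.97 × √(12/2) = 0.97 × 2.449 = 2.376.
z_β = 2.376 − 2.241 = 0.135.
Power = Φ(0.135) = 0.554.

power ≈ 0.55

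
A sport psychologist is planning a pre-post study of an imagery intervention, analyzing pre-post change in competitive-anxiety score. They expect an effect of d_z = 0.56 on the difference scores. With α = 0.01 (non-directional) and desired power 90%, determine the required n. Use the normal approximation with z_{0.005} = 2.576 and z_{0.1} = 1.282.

For a paired (one-sample on differences) test: n = ((z_{α/2} + z_β) / d)².
z_{α/2} + z_β = 2.576 + 1.282 = 3.858.
n = (3.858 / 0.56)² = 6.889² = 47.46.
Round up.

n = 48 pairs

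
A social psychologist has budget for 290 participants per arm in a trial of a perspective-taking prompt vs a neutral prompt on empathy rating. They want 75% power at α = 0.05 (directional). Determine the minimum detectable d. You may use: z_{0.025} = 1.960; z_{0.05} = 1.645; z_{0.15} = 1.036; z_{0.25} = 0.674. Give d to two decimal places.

d_min ≈ 0.19

For two independent groups of n = 290 each: d_min = (z_{α} + z_β)·√(2/n).
z-sum = 1.645 + 0.674 = 2.319.
d_min = 2.319 × √(2/290) = 2.319 × 0.0830 = 0.193.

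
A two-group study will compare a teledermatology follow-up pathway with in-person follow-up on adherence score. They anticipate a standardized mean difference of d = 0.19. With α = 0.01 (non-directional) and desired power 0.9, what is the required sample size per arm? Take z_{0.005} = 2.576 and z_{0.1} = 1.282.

n = 825 per group

For two independent groups with equal n: n = 2·((z_{α/2} + z_β) / d)².
z_{α/2} + z_β = 2.576 + 1.282 = 3.858.
n = 2 × (3.858 / 0.19)² = 2 × 20.305² = 2 × 412.30 = 824.6.
Round up to the next whole participant.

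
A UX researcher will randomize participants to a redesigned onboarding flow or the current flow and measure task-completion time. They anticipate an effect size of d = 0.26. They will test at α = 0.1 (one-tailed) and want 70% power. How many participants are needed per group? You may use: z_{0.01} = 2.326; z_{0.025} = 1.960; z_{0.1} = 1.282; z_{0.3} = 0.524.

n = 97 per group

For two independent groups with equal n: n = 2·((z_{α} + z_β) / d)².
z_{α} + z_β = 1.282 + 0.524 = 1.806.
n = 2 × (1.806 / 0.26)² = 2 × 6.946² = 2 × 48.25 = 96.5.
Round up to the next whole participant.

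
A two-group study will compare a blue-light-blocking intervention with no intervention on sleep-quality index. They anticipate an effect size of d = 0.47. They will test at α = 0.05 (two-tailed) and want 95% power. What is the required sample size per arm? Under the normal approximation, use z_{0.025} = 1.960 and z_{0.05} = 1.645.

For two independent groups with equal n: n = 2·((z_{α/2} + z_β) / d)².
z_{α/2} + z_β = 1.960 + 1.645 = 3.605.
n = 2 × (3.605 / 0.47)² = 2 × 7.670² = 2 × 58.83 = 117.7.
Round up to the next whole participant.

n = 118 per group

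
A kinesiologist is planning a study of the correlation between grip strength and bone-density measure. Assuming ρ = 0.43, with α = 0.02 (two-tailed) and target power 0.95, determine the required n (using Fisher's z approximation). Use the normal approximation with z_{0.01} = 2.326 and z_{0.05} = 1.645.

Fisher's z: C = ½·ln((1+r)/(1−r)) = ½·ln(2.5088) = 0.4599.
n = ((z_{α/2} + z_β)/C)² + 3.
(2.326 + 1.645) / 0.4599 = 3.971 / 0.4599 = 8.634.
n = 8.634² + 3 = 74.55 + 3 = 77.6.
Round up.

n = 78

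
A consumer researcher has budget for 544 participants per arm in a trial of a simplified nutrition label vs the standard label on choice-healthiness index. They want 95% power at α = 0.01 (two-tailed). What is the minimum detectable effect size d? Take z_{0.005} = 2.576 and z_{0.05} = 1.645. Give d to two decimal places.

For two independent groups of n = 544 each: d_min = (z_{α/2} + z_β)·√(2/n).
z-sum = 2.576 + 1.645 = 4.221.
d_min = 4.221 × √(2/544) = 4.221 × 0.0606 = 0.256.

d_min ≈ 0.26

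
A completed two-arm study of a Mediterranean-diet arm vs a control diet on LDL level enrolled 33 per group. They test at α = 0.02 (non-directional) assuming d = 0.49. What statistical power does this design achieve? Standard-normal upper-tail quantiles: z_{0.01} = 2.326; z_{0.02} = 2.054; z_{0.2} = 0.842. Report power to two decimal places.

power ≈ 0.37

For two equal groups, power = Φ(d·√(n/2) − z_{α/2}).
d·√(n/2) = 0.49 × √(33/2) = 0.49 × 4.062 = 1.990.
z_β = 1.990 − 2.326 = -0.336.
Power = Φ(-0.336) = 0.369.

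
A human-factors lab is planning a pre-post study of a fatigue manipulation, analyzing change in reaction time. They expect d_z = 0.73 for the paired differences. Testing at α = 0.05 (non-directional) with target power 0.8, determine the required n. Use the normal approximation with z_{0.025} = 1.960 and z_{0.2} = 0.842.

For a paired (one-sample on differences) test: n = ((z_{α/2} + z_β) / d)².
z_{α/2} + z_β = 1.960 + 0.842 = 2.802.
n = (2.802 / 0.73)² = 3.838² = 14.73.
Round up.

n = 15 pairs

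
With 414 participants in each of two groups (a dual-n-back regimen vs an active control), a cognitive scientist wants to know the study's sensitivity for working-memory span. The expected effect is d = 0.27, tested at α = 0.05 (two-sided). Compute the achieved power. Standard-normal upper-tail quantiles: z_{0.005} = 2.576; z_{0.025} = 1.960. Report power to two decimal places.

power ≈ 0.97

For two equal groups, power = Φ(d·√(n/2) − z_{α/2}).
d·√(n/2) = 0.27 × √(414/2) = 0.27 × 14.387 = 3.885.
z_β = 3.885 − 1.960 = 1.925.
Power = Φ(1.925) = 0.973.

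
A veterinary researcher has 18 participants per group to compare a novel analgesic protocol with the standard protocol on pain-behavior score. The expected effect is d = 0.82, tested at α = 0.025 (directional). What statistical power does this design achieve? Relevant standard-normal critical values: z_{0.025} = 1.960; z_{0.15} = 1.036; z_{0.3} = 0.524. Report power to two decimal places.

power ≈ 0.69

For two equal groups, power = Φ(d·√(n/2) − z_{α}).
d·√(n/2) = 0.82 × √(18/2) = 0.82 × 3.000 = 2.460.
z_β = 2.460 − 1.960 = 0.500.
Power = Φ(0.500) = 0.691.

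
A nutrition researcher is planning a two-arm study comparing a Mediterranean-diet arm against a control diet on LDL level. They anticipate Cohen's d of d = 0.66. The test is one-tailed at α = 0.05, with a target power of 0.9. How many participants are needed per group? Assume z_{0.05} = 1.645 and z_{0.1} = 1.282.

n = 40 per group

For two independent groups with equal n: n = 2·((z_{α} + z_β) / d)².
z_{α} + z_β = 1.645 + 1.282 = 2.927.
n = 2 × (2.927 / 0.66)² = 2 × 4.435² = 2 × 19.67 = 39.3.
Round up to the next whole participant.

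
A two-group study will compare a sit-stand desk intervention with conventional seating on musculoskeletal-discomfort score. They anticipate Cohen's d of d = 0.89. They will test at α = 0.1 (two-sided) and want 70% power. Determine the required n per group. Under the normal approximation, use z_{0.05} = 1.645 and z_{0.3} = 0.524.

n = 12 per group

For two independent groups with equal n: n = 2·((z_{α/2} + z_β) / d)².
z_{α/2} + z_β = 1.645 + 0.524 = 2.169.
n = 2 × (2.169 / 0.89)² = 2 × 2.437² = 2 × 5.94 = 11.9.
Round up to the next whole participant.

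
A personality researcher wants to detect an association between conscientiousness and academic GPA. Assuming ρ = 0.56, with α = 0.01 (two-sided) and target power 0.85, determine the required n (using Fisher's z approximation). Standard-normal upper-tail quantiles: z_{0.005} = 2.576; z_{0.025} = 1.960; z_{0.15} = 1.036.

n = 36

Fisher's z: C = ½·ln((1+r)/(1−r)) = ½·ln(3.5455) = 0.6328.
n = ((z_{α/2} + z_β)/C)² + 3.
(2.576 + 1.036) / 0.6328 = 3.612 / 0.6328 = 5.708.
n = 5.708² + 3 = 32.58 + 3 = 35.6.
Round up.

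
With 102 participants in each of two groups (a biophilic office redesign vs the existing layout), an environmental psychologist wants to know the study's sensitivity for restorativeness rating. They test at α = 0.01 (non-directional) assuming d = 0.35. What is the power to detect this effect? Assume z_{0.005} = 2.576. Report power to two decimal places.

For two equal groups, power = Φ(d·√(n/2) − z_{α/2}).
d·√(n/2) = 0.35 × √(102/2) = 0.35 × 7.141 = 2.499.
z_β = 2.499 − 2.576 = -0.077.
Power = Φ(-0.077) = 0.470.

power ≈ 0.47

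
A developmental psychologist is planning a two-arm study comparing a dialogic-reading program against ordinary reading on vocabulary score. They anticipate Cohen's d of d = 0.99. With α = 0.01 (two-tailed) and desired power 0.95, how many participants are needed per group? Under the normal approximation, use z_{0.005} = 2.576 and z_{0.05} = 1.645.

n = 37 per group

For two independent groups with equal n: n = 2·((z_{α/2} + z_β) / d)².
z_{α/2} + z_β = 2.576 + 1.645 = 4.221.
n = 2 × (4.221 / 0.99)² = 2 × 4.264² = 2 × 18.18 = 36.4.
Round up to the next whole participant.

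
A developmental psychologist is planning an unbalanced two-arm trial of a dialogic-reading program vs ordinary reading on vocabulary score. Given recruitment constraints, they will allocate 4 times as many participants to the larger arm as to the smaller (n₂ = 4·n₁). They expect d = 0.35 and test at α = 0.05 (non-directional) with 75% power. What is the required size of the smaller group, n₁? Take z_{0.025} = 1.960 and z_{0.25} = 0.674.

n₁ = 71

With allocation ratio k = n₂/n₁ = 4, Var(x̄₁−x̄₂) = σ²(1/n₁ + 1/(k·n₁)) = σ²·(k+1)/(k·n₁).
So n₁ = (1 + 1/k)·((z_{α/2} + z_β)/d)² = 1.250 × (2.634/0.35)².
n₁ = 1.250 × 56.64 = 70.8.
Round up: n₁ = 71, giving n₂ = 4 × 71 = 284.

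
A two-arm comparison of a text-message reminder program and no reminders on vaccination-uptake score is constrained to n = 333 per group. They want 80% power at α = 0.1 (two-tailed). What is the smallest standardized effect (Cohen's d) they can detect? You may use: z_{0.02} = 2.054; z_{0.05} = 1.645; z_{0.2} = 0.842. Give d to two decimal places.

d_min ≈ 0.19

For two independent groups of n = 333 each: d_min = (z_{α/2} + z_β)·√(2/n).
z-sum = 1.645 + 0.842 = 2.487.
d_min = 2.487 × √(2/333) = 2.487 × 0.0775 = 0.193.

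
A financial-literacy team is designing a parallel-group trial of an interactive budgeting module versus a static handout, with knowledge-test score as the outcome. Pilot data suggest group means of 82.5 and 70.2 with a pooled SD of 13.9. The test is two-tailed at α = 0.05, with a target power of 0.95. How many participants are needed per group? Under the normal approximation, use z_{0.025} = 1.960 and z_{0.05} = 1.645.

n = 34 per group

Cohen's d = |M₁ − M₂| / SD_pooled = |82.5 − 70.2| / 13.9 = 12.3 / 13.9 = 0.885.
For two independent groups with equal n: n = 2·((z_{α/2} + z_β) / d)².
z_{α/2} + z_β = 1.960 + 1.645 = 3.605.
n = 2 × (3.605 / 0.885)² = 2 × 4.073² = 2 × 16.59 = 33.2.
Round up to the next whole participant.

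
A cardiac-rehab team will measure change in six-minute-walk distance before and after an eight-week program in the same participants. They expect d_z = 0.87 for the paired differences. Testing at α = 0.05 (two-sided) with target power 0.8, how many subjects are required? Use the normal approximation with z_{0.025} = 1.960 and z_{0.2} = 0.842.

For a paired (one-sample on differences) test: n = ((z_{α/2} + z_β) / d)².
z_{α/2} + z_β = 1.960 + 0.842 = 2.802.
n = (2.802 / 0.87)² = 3.221² = 10.37.
Round up.

n = 11 pairs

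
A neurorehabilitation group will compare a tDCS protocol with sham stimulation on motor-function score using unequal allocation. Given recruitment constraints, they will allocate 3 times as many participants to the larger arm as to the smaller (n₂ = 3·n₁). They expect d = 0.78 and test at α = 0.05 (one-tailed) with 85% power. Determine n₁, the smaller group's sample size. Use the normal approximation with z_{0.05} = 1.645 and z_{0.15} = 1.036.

n₁ = 16

With allocation ratio k = n₂/n₁ = 3, Var(x̄₁−x̄₂) = σ²(1/n₁ + 1/(k·n₁)) = σ²·(k+1)/(k·n₁).
So n₁ = (1 + 1/k)·((z_{α} + z_β)/d)² = 1.333 × (2.681/0.78)².
n₁ = 1.333 × 11.81 = 15.8.
Round up: n₁ = 16, giving n₂ = 3 × 16 = 48.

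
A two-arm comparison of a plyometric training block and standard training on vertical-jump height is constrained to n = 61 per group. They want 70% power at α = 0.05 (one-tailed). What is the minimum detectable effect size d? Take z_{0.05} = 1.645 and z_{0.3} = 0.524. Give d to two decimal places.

d_min ≈ 0.39

For two independent groups of n = 61 each: d_min = (z_{α} + z_β)·√(2/n).
z-sum = 1.645 + 0.524 = 2.169.
d_min = 2.169 × √(2/61) = 2.169 × 0.1811 = 0.393.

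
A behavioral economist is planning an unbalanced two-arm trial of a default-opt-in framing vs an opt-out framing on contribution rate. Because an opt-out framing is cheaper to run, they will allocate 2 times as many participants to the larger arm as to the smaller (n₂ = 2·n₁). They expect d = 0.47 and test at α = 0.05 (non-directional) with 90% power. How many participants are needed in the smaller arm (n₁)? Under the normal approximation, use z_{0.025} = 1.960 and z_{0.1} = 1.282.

With allocation ratio k = n₂/n₁ = 2, Var(x̄₁−x̄₂) = σ²(1/n₁ + 1/(k·n₁)) = σ²·(k+1)/(k·n₁).
So n₁ = (1 + 1/k)·((z_{α/2} + z_β)/d)² = 1.500 × (3.242/0.47)².
n₁ = 1.500 × 47.58 = 71.4.
Round up: n₁ = 72, giving n₂ = 2 × 72 = 144.

n₁ = 72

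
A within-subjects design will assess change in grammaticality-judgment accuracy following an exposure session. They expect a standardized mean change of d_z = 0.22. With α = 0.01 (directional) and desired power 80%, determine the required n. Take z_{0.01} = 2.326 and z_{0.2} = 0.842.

For a paired (one-sample on differences) test: n = ((z_{α} + z_β) / d)².
z_{α} + z_β = 2.326 + 0.842 = 3.168.
n = (3.168 / 0.22)² = 14.400² = 207.36.
Round up.

n = 208 pairs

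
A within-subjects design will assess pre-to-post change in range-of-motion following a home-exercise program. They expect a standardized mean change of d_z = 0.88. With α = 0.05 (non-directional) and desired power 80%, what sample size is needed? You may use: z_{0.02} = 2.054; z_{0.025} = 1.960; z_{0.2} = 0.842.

For a paired (one-sample on differences) test: n = ((z_{α/2} + z_β) / d)².
z_{α/2} + z_β = 1.960 + 0.842 = 2.802.
n = (2.802 / 0.88)² = 3.184² = 10.14.
Round up.

n = 11 pairs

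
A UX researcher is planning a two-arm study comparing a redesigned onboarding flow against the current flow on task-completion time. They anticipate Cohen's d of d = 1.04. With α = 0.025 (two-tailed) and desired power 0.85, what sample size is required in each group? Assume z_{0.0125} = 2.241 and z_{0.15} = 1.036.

For two independent groups with equal n: n = 2·((z_{α/2} + z_β) / d)².
z_{α/2} + z_β = 2.241 + 1.036 = 3.277.
n = 2 × (3.277 / 1.04)² = 2 × 3.151² = 2 × 9.93 = 19.9.
Round up to the next whole participant.

n = 20 per group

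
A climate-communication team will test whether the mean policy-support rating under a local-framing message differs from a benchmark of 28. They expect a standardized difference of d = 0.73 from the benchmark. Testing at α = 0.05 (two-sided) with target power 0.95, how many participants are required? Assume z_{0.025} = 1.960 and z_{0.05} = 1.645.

n = 25

For a one-sample test: n = ((z_{α/2} + z_β) / d)².
z_{α/2} + z_β = 1.960 + 1.645 = 3.605.
n = (3.605 / 0.73)² = 4.938² = 24.39.
Round up.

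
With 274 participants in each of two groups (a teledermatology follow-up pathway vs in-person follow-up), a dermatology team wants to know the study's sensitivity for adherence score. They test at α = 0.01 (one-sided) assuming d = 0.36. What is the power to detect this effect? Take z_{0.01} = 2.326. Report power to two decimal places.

power ≈ 0.97

For two equal groups, power = Φ(d·√(n/2) − z_{α}).
d·√(n/2) = 0.36 × √(274/2) = 0.36 × 11.705 = 4.214.
z_β = 4.214 − 2.326 = 1.888.
Power = Φ(1.888) = 0.970.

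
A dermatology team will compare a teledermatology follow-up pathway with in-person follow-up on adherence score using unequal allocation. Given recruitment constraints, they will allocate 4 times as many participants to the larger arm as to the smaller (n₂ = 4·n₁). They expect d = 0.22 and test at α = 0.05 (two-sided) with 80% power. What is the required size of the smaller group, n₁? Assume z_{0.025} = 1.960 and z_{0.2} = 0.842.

n₁ = 203

With allocation ratio k = n₂/n₁ = 4, Var(x̄₁−x̄₂) = σ²(1/n₁ + 1/(k·n₁)) = σ²·(k+1)/(k·n₁).
So n₁ = (1 + 1/k)·((z_{α/2} + z_β)/d)² = 1.250 × (2.802/0.22)².
n₁ = 1.250 × 162.21 = 202.8.
Round up: n₁ = 203, giving n₂ = 4 × 203 = 812.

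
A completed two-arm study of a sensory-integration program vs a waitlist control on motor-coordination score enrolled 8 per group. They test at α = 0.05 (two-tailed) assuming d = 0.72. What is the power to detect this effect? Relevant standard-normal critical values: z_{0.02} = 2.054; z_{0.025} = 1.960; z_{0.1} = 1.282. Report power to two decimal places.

For two equal groups, power = Φ(d·√(n/2) − z_{α/2}).
d·√(n/2) = 0.72 × √(8/2) = 0.72 × 2.000 = 1.440.
z_β = 1.440 − 1.960 = -0.520.
Power = Φ(-0.520) = 0.302.

power ≈ 0.30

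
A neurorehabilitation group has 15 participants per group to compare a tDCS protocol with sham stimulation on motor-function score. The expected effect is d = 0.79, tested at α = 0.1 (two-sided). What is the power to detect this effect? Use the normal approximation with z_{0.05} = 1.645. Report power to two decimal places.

power ≈ 0.70

For two equal groups, power = Φ(d·√(n/2) − z_{α/2}).
d·√(n/2) = 0.79 × √(15/2) = 0.79 × 2.739 = 2.164.
z_β = 2.164 − 1.645 = 0.519.
Power = Φ(0.519) = 0.698.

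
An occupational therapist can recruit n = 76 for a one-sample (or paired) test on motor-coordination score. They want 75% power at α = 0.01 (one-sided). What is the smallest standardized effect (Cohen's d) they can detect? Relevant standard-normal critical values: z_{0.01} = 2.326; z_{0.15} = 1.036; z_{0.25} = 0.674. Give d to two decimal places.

For a single sample (or paired design) of n = 76: d_min = (z_{α} + z_β)/√n.
z-sum = 2.326 + 0.674 = 3.000.
d_min = 3.000 / √76 = 3.000 / 8.718 = 0.344.

d_min ≈ 0.34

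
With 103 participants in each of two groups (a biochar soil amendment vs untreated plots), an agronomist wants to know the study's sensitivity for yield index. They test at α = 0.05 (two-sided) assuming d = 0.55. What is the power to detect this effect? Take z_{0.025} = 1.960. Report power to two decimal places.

power ≈ 0.98

For two equal groups, power = Φ(d·√(n/2) − z_{α/2}).
d·√(n/2) = 0.55 × √(103/2) = 0.55 × 7.176 = 3.947.
z_β = 3.947 − 1.960 = 1.987.
Power = Φ(1.987) = 0.977.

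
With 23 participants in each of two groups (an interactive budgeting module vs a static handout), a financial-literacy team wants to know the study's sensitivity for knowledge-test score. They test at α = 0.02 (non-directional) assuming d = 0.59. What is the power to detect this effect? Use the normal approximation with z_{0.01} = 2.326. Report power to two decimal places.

For two equal groups, power = Φ(d·√(n/2) − z_{α/2}).
d·√(n/2) = 0.59 × √(23/2) = 0.59 × 3.391 = 2.001.
z_β = 2.001 − 2.326 = -0.325.
Power = Φ(-0.325) = 0.373.

power ≈ 0.37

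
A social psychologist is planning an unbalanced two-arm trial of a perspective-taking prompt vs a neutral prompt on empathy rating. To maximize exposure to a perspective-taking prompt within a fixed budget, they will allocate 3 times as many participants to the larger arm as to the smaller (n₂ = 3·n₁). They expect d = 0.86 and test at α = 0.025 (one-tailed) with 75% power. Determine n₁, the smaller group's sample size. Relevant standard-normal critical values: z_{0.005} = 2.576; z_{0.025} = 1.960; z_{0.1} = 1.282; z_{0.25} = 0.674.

n₁ = 13

With allocation ratio k = n₂/n₁ = 3, Var(x̄₁−x̄₂) = σ²(1/n₁ + 1/(k·n₁)) = σ²·(k+1)/(k·n₁).
So n₁ = (1 + 1/k)·((z_{α} + z_β)/d)² = 1.333 × (2.634/0.86)².
n₁ = 1.333 × 9.38 = 12.5.
Round up: n₁ = 13, giving n₂ = 3 × 13 = 39.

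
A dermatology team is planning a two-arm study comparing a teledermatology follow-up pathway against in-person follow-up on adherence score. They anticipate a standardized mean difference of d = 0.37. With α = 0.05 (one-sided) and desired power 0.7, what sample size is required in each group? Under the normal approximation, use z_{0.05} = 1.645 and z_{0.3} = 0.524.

For two independent groups with equal n: n = 2·((z_{α} + z_β) / d)².
z_{α} + z_β = 1.645 + 0.524 = 2.169.
n = 2 × (2.169 / 0.37)² = 2 × 5.862² = 2 × 34.36 = 68.7.
Round up to the next whole participant.

n = 69 per group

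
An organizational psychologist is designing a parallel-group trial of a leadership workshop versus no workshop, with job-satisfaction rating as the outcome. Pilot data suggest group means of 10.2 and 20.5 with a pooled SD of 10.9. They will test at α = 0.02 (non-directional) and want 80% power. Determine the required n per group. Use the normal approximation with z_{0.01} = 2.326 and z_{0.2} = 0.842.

n = 23 per group

Cohen's d = |M₁ − M₂| / SD_pooled = |10.2 − 20.5| / 10.9 = 10.3 / 10.9 = 0.945.
For two independent groups with equal n: n = 2·((z_{α/2} + z_β) / d)².
z_{α/2} + z_β = 2.326 + 0.842 = 3.168.
n = 2 × (3.168 / 0.945)² = 2 × 3.352² = 2 × 11.24 = 22.5.
Round up to the next whole participant.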